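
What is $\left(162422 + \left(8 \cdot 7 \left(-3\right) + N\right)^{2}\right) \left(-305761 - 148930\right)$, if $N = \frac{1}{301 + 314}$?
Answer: $- \frac{32786347878601301}{378225} \approx -8.6685 \cdot 10^{10}$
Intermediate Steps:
$N = \frac{1}{615} \approx 0.001626$
$\left(162422 + \left(8 \cdot 7 \left(-3\right) + N\right)^{2}\right) \left(-305761 - 148930\right) = \left(162422 + \left(8 \cdot 7 \left(-3\right) + \frac{1}{615}\right)^{2}\right) \left(-305761 - 148930\right) = \left(162422 + \left(56 \left(-3\right) + \frac{1}{615}\right)^{2}\right) \left(-454691\right) = \left(162422 + \left(-168 + \frac{1}{615}\right)^{2}\right) \left(-454691\right) = \left(162422 + \left(- \frac{103319}{615}\right)^{2}\right) \left(-454691\right) = \left(162422 + \frac{10674815761}{378225}\right) \left(-454691\right) = \frac{72106876711}{378225} \left(-454691\right) = - \frac{32786347878601301}{378225}$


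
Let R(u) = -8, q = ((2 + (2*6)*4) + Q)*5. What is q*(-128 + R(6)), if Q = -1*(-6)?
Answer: -38080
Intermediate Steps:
Q = 6
q = 280 (q = ((2 + (2*6)*4) + 6)*5 = ((2 + 12*4) + 6)*5 = ((2 + 48) + 6)*5 = (50 + 6)*5 = 56*5 = 280)
q*(-128 + R(6)) = 280*(-128 - 8) = 280*(-136) = -38080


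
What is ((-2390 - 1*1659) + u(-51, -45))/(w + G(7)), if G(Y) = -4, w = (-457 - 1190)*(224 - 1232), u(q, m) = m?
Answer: -2047/830086 ≈ -0.0024660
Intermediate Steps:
w = 1660176 (w = -1647*(-1008) = 1660176)
((-2390 - 1*1659) + u(-51, -45))/(w + G(7)) = ((-2390 - 1*1659) - 45)/(1660176 - 4) = ((-2390 - 1659) - 45)/1660172 = (-4049 - 45)*(1/1660172) = -4094*1/1660172 = -2047/830086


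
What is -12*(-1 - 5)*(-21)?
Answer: -1512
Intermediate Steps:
-12*(-1 - 5)*(-21) = -12*(-6)*(-21) = -3*(-24)*(-21) = 72*(-21) = -1512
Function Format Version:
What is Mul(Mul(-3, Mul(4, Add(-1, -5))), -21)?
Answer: -1512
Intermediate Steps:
Mul(Mul(-3, Mul(4, Add(-1, -5))), -21) = Mul(Mul(-3, Mul(4, -6)), -21) = Mul(Mul(-3, -24), -21) = Mul(72, -21) = -1512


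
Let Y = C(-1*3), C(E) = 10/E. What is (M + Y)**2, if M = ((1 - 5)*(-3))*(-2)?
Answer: 6724/9 ≈ 747.11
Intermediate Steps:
M = -24 (M = -4*(-3)*(-2) = 12*(-2) = -24)
Y = -10/3 (Y = 10/((-1*3)) = 10/(-3) = 10*(-1/3) = -10/3 ≈ -3.3333)
(M + Y)**2 = (-24 - 10/3)**2 = (-82/3)**2 = 6724/9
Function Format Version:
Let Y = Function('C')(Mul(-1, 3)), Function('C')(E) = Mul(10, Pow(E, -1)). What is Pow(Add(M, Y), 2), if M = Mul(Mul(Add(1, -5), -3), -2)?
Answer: Rational(6724, 9) ≈ 747.11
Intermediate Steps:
M = -24 (M = Mul(Mul(-4, -3), -2) = Mul(12, -2) = -24)
Y = Rational(-10, 3) (Y = Mul(10, Pow(Mul(-1, 3), -1)) = Mul(10, Pow(-3, -1)) = Mul(10, Rational(-1, 3)) = Rational(-10, 3) ≈ -3.3333)
Pow(Add(M, Y), 2) = Pow(Add(-24, Rational(-10, 3)), 2) = Pow(Rational(-82, 3), 2) = Rational(6724, 9)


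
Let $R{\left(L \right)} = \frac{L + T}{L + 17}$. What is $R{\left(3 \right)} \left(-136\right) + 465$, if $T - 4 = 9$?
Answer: $\frac{1781}{5} \approx 356.2$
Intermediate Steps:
$T = 13$ ($T = 4 + 9 = 13$)
$R{\left(L \right)} = \frac{13 + L}{17 + L}$ ($R{\left(L \right)} = \frac{L + 13}{L + 17} = \frac{13 + L}{17 + L}$)
$R{\left(3 \right)} \left(-136\right) + 465 = \frac{13 + 3}{17 + 3} \left(-136\right) + 465 = \frac{1}{20} \cdot 16 \left(-136\right) + 465 = \frac{4}{5} \left(-136\right) + 465 = - \frac{544}{5} + 465 = \frac{1781}{5}$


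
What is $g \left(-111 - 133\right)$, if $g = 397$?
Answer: $-96868$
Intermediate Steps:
$g \left(-111 - 133\right) = 397 \left(-111 - 133\right) = 397 \left(-244\right) = -96868$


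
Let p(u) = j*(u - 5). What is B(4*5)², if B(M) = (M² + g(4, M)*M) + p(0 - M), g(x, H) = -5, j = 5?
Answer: 30625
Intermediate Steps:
p(u) = -25 + 5*u (p(u) = 5*(u - 5) = 5*(-5 + u) = -25 + 5*u)
B(M) = -25 + M² - 10*M (B(M) = (M² - 5*M) + (-25 + 5*(0 - M)) = (M² - 5*M) + (-25 + 5*(-M)) = (M² - 5*M) + (-25 - 5*M) = -25 + M² - 10*M)
B(4*5)² = (-25 + (4*5)² - 40*5)² = (-25 + 20² - 10*20)² = (-25 + 400 - 200)² = 175² = 30625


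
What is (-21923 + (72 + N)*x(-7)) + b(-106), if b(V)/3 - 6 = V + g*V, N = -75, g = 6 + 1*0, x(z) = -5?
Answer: -24116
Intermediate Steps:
g = 6 (g = 6 + 0 = 6)
b(V) = 18 + 21*V (b(V) = 18 + 3*(V + 6*V) = 18 + 3*(7*V) = 18 + 21*V)
(-21923 + (72 + N)*x(-7)) + b(-106) = (-21923 + (72 - 75)*(-5)) + (18 + 21*(-106)) = (-21923 - 3*(-5)) + (18 - 2226) = (-21923 + 15) - 2208 = -21908 - 2208 = -24116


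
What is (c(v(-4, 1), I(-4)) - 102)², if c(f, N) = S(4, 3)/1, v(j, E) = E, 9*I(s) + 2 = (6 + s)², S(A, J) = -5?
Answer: 11449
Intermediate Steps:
I(s) = -2/9 + (6 + s)²/9
c(f, N) = -5 (c(f, N) = -5/1 = -5*1 = -5)
(c(v(-4, 1), I(-4)) - 102)² = (-5 - 102)² = (-107)² = 11449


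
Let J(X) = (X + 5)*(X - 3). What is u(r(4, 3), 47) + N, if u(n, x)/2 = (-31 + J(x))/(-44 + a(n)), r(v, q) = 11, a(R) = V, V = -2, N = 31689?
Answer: 726590/23 ≈ 31591.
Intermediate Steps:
a(R) = -2
J(X) = (-3 + X)*(5 + X) (J(X) = (5 + X)*(-3 + X) = (-3 + X)*(5 + X))
u(n, x) = 2 - 2*x/23 - x²/23 (u(n, x) = 2*((-31 + (-15 + x² + 2*x))/(-44 - 2)) = 2*((-46 + x² + 2*x)/(-46)) = 2*((-46 + x² + 2*x)*(-1/46)) = 2*(1 - x/23 - x²/46) = 2 - 2*x/23 - x²/23)
u(r(4, 3), 47) + N = (2 - 2/23*47 - 1/23*47²) + 31689 = (2 - 94/23 - 1/23*2209) + 31689 = (2 - 94/23 - 2209/23) + 31689 = -2257/23 + 31689 = 726590/23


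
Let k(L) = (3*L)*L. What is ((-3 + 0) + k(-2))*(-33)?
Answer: -297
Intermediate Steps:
k(L) = 3*L**2
((-3 + 0) + k(-2))*(-33) = ((-3 + 0) + 3*(-2)**2)*(-33) = (-3 + 3*4)*(-33) = (-3 + 12)*(-33) = 9*(-33) = -297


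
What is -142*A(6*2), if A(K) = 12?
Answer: -1704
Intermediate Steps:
-142*A(6*2) = -142*12 = -1704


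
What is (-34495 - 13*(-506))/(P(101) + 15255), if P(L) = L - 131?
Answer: -27917/15225 ≈ -1.8336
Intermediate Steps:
P(L) = -131 + L
(-34495 - 13*(-506))/(P(101) + 15255) = (-34495 - 13*(-506))/((-131 + 101) + 15255) = (-34495 + 6578)/(-30 + 15255) = -27917/15225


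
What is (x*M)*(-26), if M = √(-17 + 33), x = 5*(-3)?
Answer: 1560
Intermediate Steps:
x = -15
M = 4 (M = √16 = 4)
(x*M)*(-26) = -15*4*(-26) = -60*(-26) = 1560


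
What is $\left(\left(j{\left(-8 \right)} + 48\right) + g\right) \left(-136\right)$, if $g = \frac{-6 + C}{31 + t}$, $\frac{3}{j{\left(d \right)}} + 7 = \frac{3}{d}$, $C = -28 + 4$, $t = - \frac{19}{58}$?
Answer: $- \frac{221805664}{34987} \approx -6339.7$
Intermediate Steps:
$t = - \frac{19}{58}$ ($t = \left(-19\right) \frac{1}{58} = - \frac{19}{58} \approx -0.32759$)
$C = -24$
$j{\left(d \right)} = \frac{3}{-7 + \frac{3}{d}}$
$g = - \frac{580}{593}$ ($g = \frac{-6 - 24}{31 - \frac{19}{58}} = - \frac{30}{\frac{1779}{58}} = \left(-30\right) \frac{58}{1779} = - \frac{580}{593} \approx -0.97808$)
$\left(\left(j{\left(-8 \right)} + 48\right) + g\right) \left(-136\right) = \left(\left(\left(-3\right) \left(-8\right) \frac{1}{-3 + 7 \left(-8\right)} + 48\right) - \frac{580}{593}\right) \left(-136\right) = \left(\left(\left(-3\right) \left(-8\right) \frac{1}{-3 - 56} + 48\right) - \frac{580}{593}\right) \left(-136\right) = \left(\left(\left(-3\right) \left(-8\right) \frac{1}{-59} + 48\right) - \frac{580}{593}\right) \left(-136\right) = \left(\left(\left(-3\right) \left(-8\right) \left(- \frac{1}{59}\right) + 48\right) - \frac{580}{593}\right) \left(-136\right) = \left(\left(- \frac{24}{59} + 48\right) - \frac{580}{593}\right) \left(-136\right) = \left(\frac{2808}{59} - \frac{580}{593}\right) \left(-136\right) = \frac{1630924}{34987} \left(-136\right) = - \frac{221805664}{34987}$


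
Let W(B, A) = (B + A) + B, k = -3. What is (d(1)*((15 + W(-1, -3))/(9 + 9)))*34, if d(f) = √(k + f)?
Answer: 170*I*√2/9 ≈ 26.713*I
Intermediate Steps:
W(B, A) = A + 2*B (W(B, A) = (A + B) + B = A + 2*B)
d(f) = √(-3 + f)
(d(1)*((15 + W(-1, -3))/(9 + 9)))*34 = (√(-3 + 1)*((15 + (-3 + 2*(-1)))/(9 + 9)))*34 = (√(-2)*((15 + (-3 - 2))/18))*34 = ((I*√2)*((15 - 5)*(1/18)))*34 = ((I*√2)*(10*(1/18)))*34 = ((I*√2)*(5/9))*34 = (5*I*√2/9)*34 = 170*I*√2/9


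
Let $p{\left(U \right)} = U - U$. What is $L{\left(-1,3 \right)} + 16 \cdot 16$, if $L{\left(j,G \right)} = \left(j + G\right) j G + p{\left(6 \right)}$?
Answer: $250$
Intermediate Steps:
$p{\left(U \right)} = 0$
$L{\left(j,G \right)} = G j \left(G + j\right)$ ($L{\left(j,G \right)} = \left(j + G\right) j G + 0 = \left(G + j\right) j G + 0 = j \left(G + j\right) G + 0 = G j \left(G + j\right) + 0 = G j \left(G + j\right)$)
$L{\left(-1,3 \right)} + 16 \cdot 16 = 3 \left(-1\right) \left(3 - 1\right) + 16 \cdot 16 = 3 \left(-1\right) 2 + 256 = -6 + 256 = 250$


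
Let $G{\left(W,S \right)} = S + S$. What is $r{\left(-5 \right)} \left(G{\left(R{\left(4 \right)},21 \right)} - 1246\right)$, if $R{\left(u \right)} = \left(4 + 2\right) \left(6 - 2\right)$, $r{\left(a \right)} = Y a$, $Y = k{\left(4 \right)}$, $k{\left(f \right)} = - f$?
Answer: $-24080$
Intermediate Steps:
$Y = -4$ ($Y = \left(-1\right) 4 = -4$)
$r{\left(a \right)} = - 4 a$
$R{\left(u \right)} = 24$ ($R{\left(u \right)} = 6 \cdot 4 = 24$)
$G{\left(W,S \right)} = 2 S$
$r{\left(-5 \right)} \left(G{\left(R{\left(4 \right)},21 \right)} - 1246\right) = \left(-4\right) \left(-5\right) \left(2 \cdot 21 - 1246\right) = 20 \left(42 - 1246\right) = 20 \left(-1204\right) = -24080$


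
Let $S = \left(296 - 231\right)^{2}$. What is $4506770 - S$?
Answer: $4502545$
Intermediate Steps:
$S = 4225$ ($S = 65^{2} = 4225$)
$4506770 - S = 4506770 - 4225 = 4502545$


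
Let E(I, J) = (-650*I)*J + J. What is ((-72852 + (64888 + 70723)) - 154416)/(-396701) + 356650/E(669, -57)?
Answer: 127017359729/517515099447 ≈ 0.24544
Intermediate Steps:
E(I, J) = J - 650*I*J (E(I, J) = -650*I*J + J = J - 650*I*J)
((-72852 + (64888 + 70723)) - 154416)/(-396701) + 356650/E(669, -57) = ((-72852 + (64888 + 70723)) - 154416)/(-396701) + 356650/((-57*(1 - 650*669))) = ((-72852 + 135611) - 154416)*(-1/396701) + 356650/((-57*(1 - 434850))) = (62759 - 154416)*(-1/396701) + 356650/((-57*(-434849))) = -91657*(-1/396701) + 356650/24786393 = 91657/396701 + 356650*(1/24786393) = 91657/396701 + 356650/24786393 = 127017359729/517515099447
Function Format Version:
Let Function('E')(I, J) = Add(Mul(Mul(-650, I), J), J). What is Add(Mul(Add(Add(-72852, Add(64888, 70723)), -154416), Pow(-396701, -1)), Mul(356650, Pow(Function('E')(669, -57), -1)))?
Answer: Rational(127017359729, 517515099447) ≈ 0.24544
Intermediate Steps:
Function('E')(I, J) = Add(J, Mul(-650, I, J)) (Function('E')(I, J) = Add(Mul(-650, I, J), J) = Add(J, Mul(-650, I, J)))
Add(Mul(Add(Add(-72852, Add(64888, 70723)), -154416), Pow(-396701, -1)), Mul(356650, Pow(Function('E')(669, -57), -1))) = Add(Mul(Add(Add(-72852, Add(64888, 70723)), -154416), Pow(-396701, -1)), Mul(356650, Pow(Mul(-57, Add(1, Mul(-650, 669))), -1))) = Add(Mul(Add(Add(-72852, 135611), -154416), Rational(-1, 396701)), Mul(356650, Pow(Mul(-57, Add(1, -434850)), -1))) = Add(Mul(Add(62759, -154416), Rational(-1, 396701)), Mul(356650, Pow(Mul(-57, -434849), -1))) = Add(Mul(-91657, Rational(-1, 396701)), Mul(356650, Pow(24786393, -1))) = Add(Rational(91657, 396701), Mul(356650, Rational(1, 24786393))) = Add(Rational(91657, 396701), Rational(356650, 24786393)) = Rational(127017359729, 517515099447)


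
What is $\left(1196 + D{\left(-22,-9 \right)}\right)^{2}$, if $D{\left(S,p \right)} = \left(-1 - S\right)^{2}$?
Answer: $2679769$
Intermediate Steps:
$\left(1196 + D{\left(-22,-9 \right)}\right)^{2} = \left(1196 + \left(1 - 22\right)^{2}\right)^{2} = \left(1196 + \left(-21\right)^{2}\right)^{2} = \left(1196 + 441\right)^{2} = 1637^{2} = 2679769$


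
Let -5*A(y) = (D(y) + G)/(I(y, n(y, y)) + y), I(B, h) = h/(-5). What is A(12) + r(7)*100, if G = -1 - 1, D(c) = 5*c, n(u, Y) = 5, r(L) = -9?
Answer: -49558/55 ≈ -901.05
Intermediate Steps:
I(B, h) = -h/5 (I(B, h) = h*(-⅕) = -h/5)
G = -2
A(y) = -(-2 + 5*y)/(5*(-1 + y)) (A(y) = -(5*y - 2)/(5*(-⅕*5 + y)) = -(-2 + 5*y)/(5*(-1 + y)))
A(12) + r(7)*100 = (⅖ - 1*12)/(-1 + 12) - 9*100 = (⅖ - 12)/11 - 900 = (1/11)*(-58/5) - 900 = -58/55 - 900 = -49558/55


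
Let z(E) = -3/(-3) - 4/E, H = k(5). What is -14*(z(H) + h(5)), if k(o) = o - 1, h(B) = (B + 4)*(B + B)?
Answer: -1260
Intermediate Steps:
h(B) = 2*B*(4 + B) (h(B) = (4 + B)*(2*B) = 2*B*(4 + B))
k(o) = -1 + o
H = 4 (H = -1 + 5 = 4)
z(E) = 1 - 4/E (z(E) = -3*(-⅓) - 4/E = 1 - 4/E)
-14*(z(H) + h(5)) = -14*((-4 + 4)/4 + 2*5*(4 + 5)) = -14*((¼)*0 + 2*5*9) = -14*(0 + 90) = -14*90 = -1260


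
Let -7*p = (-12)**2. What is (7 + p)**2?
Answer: 9025/49 ≈ 184.18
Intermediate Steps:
p = -144/7 (p = -1/7*(-12)**2 = -1/7*144 = -144/7 ≈ -20.571)
(7 + p)**2 = (7 - 144/7)**2 = (-95/7)**2 = 9025/49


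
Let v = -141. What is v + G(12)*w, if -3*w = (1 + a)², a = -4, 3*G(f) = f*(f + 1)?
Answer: -297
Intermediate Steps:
G(f) = f*(1 + f)/3 (G(f) = (f*(f + 1))/3 = (f*(1 + f))/3 = f*(1 + f)/3)
w = -3 (w = -(1 - 4)²/3 = -⅓*(-3)² = -⅓*9 = -3)
v + G(12)*w = -141 + ((⅓)*12*(1 + 12))*(-3) = -141 + ((⅓)*12*13)*(-3) = -141 + 52*(-3) = -141 - 156 = -297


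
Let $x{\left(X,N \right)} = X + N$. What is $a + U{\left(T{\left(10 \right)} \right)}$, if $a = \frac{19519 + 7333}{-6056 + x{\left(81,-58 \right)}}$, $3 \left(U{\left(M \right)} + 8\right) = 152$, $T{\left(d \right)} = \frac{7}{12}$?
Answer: $\frac{76852}{2011} \approx 38.216$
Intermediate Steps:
$x{\left(X,N \right)} = N + X$
$T{\left(d \right)} = \frac{7}{12}$ ($T{\left(d \right)} = 7 \cdot \frac{1}{12} = \frac{7}{12}$)
$U{\left(M \right)} = \frac{128}{3}$ ($U{\left(M \right)} = -8 + \frac{1}{3} \cdot 152 = -8 + \frac{152}{3} = \frac{128}{3}$)
$a = - \frac{26852}{6033}$ ($a = \frac{19519 + 7333}{-6056 + \left(-58 + 81\right)} = \frac{26852}{-6056 + 23} = \frac{26852}{-6033} = 26852 \left(- \frac{1}{6033}\right) = - \frac{26852}{6033} \approx -4.4509$)
$a + U{\left(T{\left(10 \right)} \right)} = - \frac{26852}{6033} + \frac{128}{3} = \frac{76852}{2011}$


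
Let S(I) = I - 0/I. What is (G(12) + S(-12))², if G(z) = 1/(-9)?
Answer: 11881/81 ≈ 146.68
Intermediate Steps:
G(z) = -⅑
S(I) = I (S(I) = I - 1*0 = I + 0 = I)
(G(12) + S(-12))² = (-⅑ - 12)² = (-109/9)² = 11881/81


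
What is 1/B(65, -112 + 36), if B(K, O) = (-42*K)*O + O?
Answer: 1/207404 ≈ 4.8215e-6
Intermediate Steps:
B(K, O) = O - 42*K*O (B(K, O) = -42*K*O + O = O - 42*K*O)
1/B(65, -112 + 36) = 1/((-112 + 36)*(1 - 42*65)) = 1/(-76*(1 - 2730)) = 1/(-76*(-2729)) = 1/207404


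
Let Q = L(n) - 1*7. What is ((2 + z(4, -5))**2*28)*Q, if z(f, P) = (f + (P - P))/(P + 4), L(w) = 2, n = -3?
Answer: -560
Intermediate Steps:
z(f, P) = f/(4 + P) (z(f, P) = (f + 0)/(4 + P) = f/(4 + P))
Q = -5 (Q = 2 - 1*7 = 2 - 7 = -5)
((2 + z(4, -5))**2*28)*Q = ((2 + 4/(4 - 5))**2*28)*(-5) = ((2 + 4/(-1))**2*28)*(-5) = ((2 + 4*(-1))**2*28)*(-5) = ((2 - 4)**2*28)*(-5) = ((-2)**2*28)*(-5) = (4*28)*(-5) = 112*(-5) = -560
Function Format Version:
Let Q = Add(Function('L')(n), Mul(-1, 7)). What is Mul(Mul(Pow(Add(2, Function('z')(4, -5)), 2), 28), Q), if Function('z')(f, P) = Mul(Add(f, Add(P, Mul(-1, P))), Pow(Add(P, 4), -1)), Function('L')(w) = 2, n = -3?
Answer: -560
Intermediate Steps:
Function('z')(f, P) = Mul(f, Pow(Add(4, P), -1)) (Function('z')(f, P) = Mul(Add(f, 0), Pow(Add(4, P), -1)) = Mul(f, Pow(Add(4, P), -1)))
Q = -5 (Q = Add(2, Mul(-1, 7)) = Add(2, -7) = -5)
Mul(Mul(Pow(Add(2, Function('z')(4, -5)), 2), 28), Q) = Mul(Mul(Pow(Add(2, Mul(4, Pow(Add(4, -5), -1))), 2), 28), -5) = Mul(Mul(Pow(Add(2, Mul(4, Pow(-1, -1))), 2), 28), -5) = Mul(Mul(Pow(Add(2, Mul(4, -1)), 2), 28), -5) = Mul(Mul(Pow(Add(2, -4), 2), 28), -5) = Mul(Mul(Pow(-2, 2), 28), -5) = Mul(Mul(4, 28), -5) = Mul(112, -5) = -560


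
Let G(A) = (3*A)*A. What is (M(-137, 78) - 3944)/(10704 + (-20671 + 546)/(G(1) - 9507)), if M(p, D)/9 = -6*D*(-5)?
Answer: 162670464/101750941 ≈ 1.5987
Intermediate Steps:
G(A) = 3*A²
M(p, D) = 270*D (M(p, D) = 9*(-6*D*(-5)) = 9*(30*D) = 270*D)
(M(-137, 78) - 3944)/(10704 + (-20671 + 546)/(G(1) - 9507)) = (270*78 - 3944)/(10704 + (-20671 + 546)/(3*1² - 9507)) = (21060 - 3944)/(10704 - 20125/(3*1 - 9507)) = 17116/(10704 - 20125/(3 - 9507)) = 17116/(10704 - 20125/(-9504)) = 17116/(10704 - 20125*(-1/9504)) = 17116/(10704 + 20125/9504) = 17116/(101750941/9504) = 17116*(9504/101750941) = 162670464/101750941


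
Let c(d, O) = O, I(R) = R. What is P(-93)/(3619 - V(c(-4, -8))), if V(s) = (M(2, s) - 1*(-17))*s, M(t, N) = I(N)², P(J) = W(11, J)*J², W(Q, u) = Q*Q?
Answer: 1046529/4267 ≈ 245.26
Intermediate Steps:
W(Q, u) = Q²
P(J) = 121*J² (P(J) = 11²*J² = 121*J²)
M(t, N) = N²
V(s) = s*(17 + s²) (V(s) = (s² - 1*(-17))*s = (s² + 17)*s = (17 + s²)*s = s*(17 + s²))
P(-93)/(3619 - V(c(-4, -8))) = (121*(-93)²)/(3619 - (-8)*(17 + (-8)²)) = (121*8649)/(3619 - (-8)*(17 + 64)) = 1046529/(3619 - (-8)*81) = 1046529/(3619 - 1*(-648)) = 1046529/(3619 + 648) = 1046529/4267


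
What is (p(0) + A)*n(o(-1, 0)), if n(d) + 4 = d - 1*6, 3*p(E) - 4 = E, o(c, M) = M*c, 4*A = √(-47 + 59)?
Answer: -40/3 - 5*√3 ≈ -21.994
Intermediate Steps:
A = √3/2 (A = √(-47 + 59)/4 = √12/4 = (2*√3)/4 = √3/2 ≈ 0.86602)
p(E) = 4/3 + E/3
n(d) = -10 + d (n(d) = -4 + (d - 1*6) = -4 + (d - 6) = -4 + (-6 + d) = -10 + d)
(p(0) + A)*n(o(-1, 0)) = ((4/3 + (⅓)*0) + √3/2)*(-10 + 0*(-1)) = ((4/3 + 0) + √3/2)*(-10 + 0) = (4/3 + √3/2)*(-10) = -40/3 - 5*√3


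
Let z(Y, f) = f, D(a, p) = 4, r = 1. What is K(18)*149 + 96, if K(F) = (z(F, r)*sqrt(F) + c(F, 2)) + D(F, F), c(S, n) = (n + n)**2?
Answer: 3076 + 447*sqrt(2) ≈ 3708.2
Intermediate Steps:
c(S, n) = 4*n**2 (c(S, n) = (2*n)**2 = 4*n**2)
K(F) = 20 + sqrt(F) (K(F) = (1*sqrt(F) + 4*2**2) + 4 = (sqrt(F) + 4*4) + 4 = (sqrt(F) + 16) + 4 = (16 + sqrt(F)) + 4 = 20 + sqrt(F))
K(18)*149 + 96 = (20 + sqrt(18))*149 + 96 = (20 + 3*sqrt(2))*149 + 96 = (2980 + 447*sqrt(2)) + 96 = 3076 + 447*sqrt(2)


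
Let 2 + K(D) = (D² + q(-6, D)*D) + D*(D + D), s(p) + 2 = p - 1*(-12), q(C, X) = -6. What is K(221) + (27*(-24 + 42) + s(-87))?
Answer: 145604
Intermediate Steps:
s(p) = 10 + p (s(p) = -2 + (p - 1*(-12)) = -2 + (p + 12) = -2 + (12 + p) = 10 + p)
K(D) = -2 - 6*D + 3*D² (K(D) = -2 + ((D² - 6*D) + D*(D + D)) = -2 + ((D² - 6*D) + D*(2*D)) = -2 + ((D² - 6*D) + 2*D²) = -2 + (-6*D + 3*D²) = -2 - 6*D + 3*D²)
K(221) + (27*(-24 + 42) + s(-87)) = (-2 - 6*221 + 3*221²) + (27*(-24 + 42) + (10 - 87)) = (-2 - 1326 + 3*48841) + (27*18 - 77) = (-2 - 1326 + 146523) + (486 - 77) = 145195 + 409 = 145604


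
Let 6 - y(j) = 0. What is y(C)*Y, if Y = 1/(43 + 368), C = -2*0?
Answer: 2/137 ≈ 0.014599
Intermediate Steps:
C = 0
y(j) = 6 (y(j) = 6 - 1*0 = 6 + 0 = 6)
Y = 1/411 ≈ 0.0024331
y(C)*Y = 6*(1/411) = 2/137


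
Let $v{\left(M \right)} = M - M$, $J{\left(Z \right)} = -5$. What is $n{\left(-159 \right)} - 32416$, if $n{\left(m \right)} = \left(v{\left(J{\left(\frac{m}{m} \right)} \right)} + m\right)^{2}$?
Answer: $-7135$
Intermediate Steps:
$v{\left(M \right)} = 0$
$n{\left(m \right)} = m^{2}$ ($n{\left(m \right)} = \left(0 + m\right)^{2} = m^{2}$)
$n{\left(-159 \right)} - 32416 = \left(-159\right)^{2} - 32416 = 25281 - 32416 = -7135$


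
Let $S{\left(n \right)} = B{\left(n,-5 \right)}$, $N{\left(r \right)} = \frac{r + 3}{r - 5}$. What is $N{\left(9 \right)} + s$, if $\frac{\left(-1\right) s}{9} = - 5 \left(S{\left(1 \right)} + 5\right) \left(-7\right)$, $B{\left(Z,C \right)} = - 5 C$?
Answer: $-9447$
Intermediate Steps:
$N{\left(r \right)} = \frac{3 + r}{-5 + r}$
$S{\left(n \right)} = 25$ ($S{\left(n \right)} = \left(-5\right) \left(-5\right) = 25$)
$s = -9450$ ($s = - 9 - 5 \left(25 + 5\right) \left(-7\right) = - 9 \left(-5\right) 30 \left(-7\right) = - 9 \left(\left(-150\right) \left(-7\right)\right) = \left(-9\right) 1050 = -9450$)
$N{\left(9 \right)} + s = \frac{3 + 9}{-5 + 9} - 9450 = \frac{1}{4} \cdot 12 - 9450 = 3 - 9450 = -9447$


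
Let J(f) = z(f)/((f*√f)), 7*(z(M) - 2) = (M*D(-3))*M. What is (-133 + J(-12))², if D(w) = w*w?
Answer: 374011727/21168 - 12445*I*√3/18 ≈ 17669.0 - 1197.5*I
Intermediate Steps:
D(w) = w²
z(M) = 2 + 9*M²/7 (z(M) = 2 + ((M*(-3)²)*M)/7 = 2 + ((M*9)*M)/7 = 2 + ((9*M)*M)/7 = 2 + (9*M²)/7 = 2 + 9*M²/7)
J(f) = (2 + 9*f²/7)/f^(3/2) (J(f) = (2 + 9*f²/7)/((f*√f)) = (2 + 9*f²/7)/(f^(3/2)) = (2 + 9*f²/7)/f^(3/2))
(-133 + J(-12))² = (-133 + (14 + 9*(-12)²)/(7*(-12)^(3/2)))² = (-133 + (I*√3/72)*(14 + 9*144)/7)² = (-133 + (I*√3/72)*(14 + 1296)/7)² = (-133 + (⅐)*(I*√3/72)*1310)² = (-133 + 655*I*√3/252)²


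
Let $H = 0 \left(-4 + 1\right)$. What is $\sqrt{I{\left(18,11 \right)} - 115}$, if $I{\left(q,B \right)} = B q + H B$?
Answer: $\sqrt{83} \approx 9.1104$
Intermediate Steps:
$H = 0$ ($H = 0 \left(-3\right) = 0$)
$I{\left(q,B \right)} = B q$ ($I{\left(q,B \right)} = B q + 0 B = B q + 0 = B q$)
$\sqrt{I{\left(18,11 \right)} - 115} = \sqrt{11 \cdot 18 - 115} = \sqrt{198 - 115} = \sqrt{83}$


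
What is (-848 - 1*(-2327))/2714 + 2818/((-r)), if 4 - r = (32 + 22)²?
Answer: 2988725/1975792 ≈ 1.5127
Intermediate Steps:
r = -2912 (r = 4 - (32 + 22)² = 4 - 1*54² = 4 - 1*2916 = 4 - 2916 = -2912)
(-848 - 1*(-2327))/2714 + 2818/((-r)) = (-848 - 1*(-2327))/2714 + 2818/((-1*(-2912))) = (-848 + 2327)*(1/2714) + 2818/2912 = 1479*(1/2714) + 2818*(1/2912) = 1479/2714 + 1409/1456 = 2988725/1975792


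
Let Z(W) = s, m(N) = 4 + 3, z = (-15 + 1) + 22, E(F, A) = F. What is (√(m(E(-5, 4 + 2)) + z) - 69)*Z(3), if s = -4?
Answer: 276 - 4*√15 ≈ 260.51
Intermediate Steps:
z = 8 (z = -14 + 22 = 8)
m(N) = 7
Z(W) = -4
(√(m(E(-5, 4 + 2)) + z) - 69)*Z(3) = (√(7 + 8) - 69)*(-4) = (√15 - 69)*(-4) = (-69 + √15)*(-4) = 276 - 4*√15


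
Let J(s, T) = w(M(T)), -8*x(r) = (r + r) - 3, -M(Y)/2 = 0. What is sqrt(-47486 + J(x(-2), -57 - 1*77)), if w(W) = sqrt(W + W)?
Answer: I*sqrt(47486) ≈ 217.91*I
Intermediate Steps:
M(Y) = 0 (M(Y) = -2*0 = 0)
w(W) = sqrt(2)*sqrt(W) (w(W) = sqrt(2*W) = sqrt(2)*sqrt(W))
x(r) = 3/8 - r/4 (x(r) = -((r + r) - 3)/8 = -(2*r - 3)/8 = -(-3 + 2*r)/8 = 3/8 - r/4)
J(s, T) = 0 (J(s, T) = sqrt(2)*sqrt(0) = sqrt(2)*0 = 0)
sqrt(-47486 + J(x(-2), -57 - 1*77)) = sqrt(-47486 + 0) = sqrt(-47486) = I*sqrt(47486)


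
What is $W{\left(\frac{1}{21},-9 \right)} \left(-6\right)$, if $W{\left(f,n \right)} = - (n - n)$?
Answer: $0$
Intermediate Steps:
$W{\left(f,n \right)} = 0$ ($W{\left(f,n \right)} = \left(-1\right) 0 = 0$)
$W{\left(\frac{1}{21},-9 \right)} \left(-6\right) = 0 \left(-6\right) = 0$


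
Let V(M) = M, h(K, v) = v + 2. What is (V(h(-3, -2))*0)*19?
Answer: 0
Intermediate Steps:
h(K, v) = 2 + v
(V(h(-3, -2))*0)*19 = ((2 - 2)*0)*19 = (0*0)*19 = 0*19 = 0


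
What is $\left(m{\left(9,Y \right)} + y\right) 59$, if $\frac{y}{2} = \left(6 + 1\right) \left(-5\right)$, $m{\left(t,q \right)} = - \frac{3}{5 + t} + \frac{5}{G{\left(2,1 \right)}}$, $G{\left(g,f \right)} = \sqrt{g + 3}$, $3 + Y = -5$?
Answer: $- \frac{57997}{14} + 59 \sqrt{5} \approx -4010.7$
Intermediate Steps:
$Y = -8$ ($Y = -3 - 5 = -8$)
$G{\left(g,f \right)} = \sqrt{3 + g}$
$m{\left(t,q \right)} = \sqrt{5} - \frac{3}{5 + t}$ ($m{\left(t,q \right)} = - \frac{3}{5 + t} + \frac{5}{\sqrt{3 + 2}} = - \frac{3}{5 + t} + \frac{5}{\sqrt{5}} = - \frac{3}{5 + t} + 5 \frac{\sqrt{5}}{5} = - \frac{3}{5 + t} + \sqrt{5} = \sqrt{5} - \frac{3}{5 + t}$)
$y = -70$ ($y = 2 \left(6 + 1\right) \left(-5\right) = 2 \cdot 7 \left(-5\right) = 2 \left(-35\right) = -70$)
$\left(m{\left(9,Y \right)} + y\right) 59 = \left(\frac{-3 + 5 \sqrt{5} + 9 \sqrt{5}}{5 + 9} - 70\right) 59 = \left(\frac{-3 + 14 \sqrt{5}}{14} - 70\right) 59 = \left(\left(- \frac{3}{14} + \sqrt{5}\right) - 70\right) 59 = \left(- \frac{983}{14} + \sqrt{5}\right) 59 = - \frac{57997}{14} + 59 \sqrt{5}$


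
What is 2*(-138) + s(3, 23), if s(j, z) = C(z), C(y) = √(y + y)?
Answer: -276 + √46 ≈ -269.22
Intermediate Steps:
C(y) = √2*√y (C(y) = √(2*y) = √2*√y)
s(j, z) = √2*√z
2*(-138) + s(3, 23) = 2*(-138) + √2*√23 = -276 + √46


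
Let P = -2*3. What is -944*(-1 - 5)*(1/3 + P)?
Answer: -32096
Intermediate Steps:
P = -6
-944*(-1 - 5)*(1/3 + P) = -944*(-1 - 5)*(1/3 - 6) = -(-5664)*(1/3 - 6) = -(-5664)*(-17)/3 = -944*34 = -32096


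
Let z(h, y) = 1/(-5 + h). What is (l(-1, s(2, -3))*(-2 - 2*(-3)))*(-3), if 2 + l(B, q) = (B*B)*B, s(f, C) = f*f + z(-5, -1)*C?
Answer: 36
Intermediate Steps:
s(f, C) = f**2 - C/10 (s(f, C) = f*f + C/(-5 - 5) = f**2 + C/(-10) = f**2 - C/10)
l(B, q) = -2 + B**3 (l(B, q) = -2 + (B*B)*B = -2 + B**2*B = -2 + B**3)
(l(-1, s(2, -3))*(-2 - 2*(-3)))*(-3) = ((-2 + (-1)**3)*(-2 - 2*(-3)))*(-3) = ((-2 - 1)*(-2 + 6))*(-3) = -3*4*(-3) = -12*(-3) = 36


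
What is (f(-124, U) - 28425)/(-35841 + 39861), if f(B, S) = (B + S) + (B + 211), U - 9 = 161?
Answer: -7073/1005 ≈ -7.0378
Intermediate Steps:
U = 170 (U = 9 + 161 = 170)
f(B, S) = 211 + S + 2*B (f(B, S) = (B + S) + (211 + B) = 211 + S + 2*B)
(f(-124, U) - 28425)/(-35841 + 39861) = ((211 + 170 + 2*(-124)) - 28425)/(-35841 + 39861) = ((211 + 170 - 248) - 28425)/4020 = (133 - 28425)*(1/4020) = -28292*1/4020 = -7073/1005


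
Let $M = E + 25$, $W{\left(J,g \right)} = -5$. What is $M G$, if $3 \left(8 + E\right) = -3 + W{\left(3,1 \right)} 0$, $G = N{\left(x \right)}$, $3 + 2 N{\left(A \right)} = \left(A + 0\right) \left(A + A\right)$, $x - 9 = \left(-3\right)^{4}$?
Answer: $129576$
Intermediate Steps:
$x = 90$ ($x = 9 + \left(-3\right)^{4} = 9 + 81 = 90$)
$N{\left(A \right)} = - \frac{3}{2} + A^{2}$ ($N{\left(A \right)} = - \frac{3}{2} + \frac{\left(A + 0\right) \left(A + A\right)}{2} = - \frac{3}{2} + \frac{A 2 A}{2} = - \frac{3}{2} + \frac{2 A^{2}}{2} = - \frac{3}{2} + A^{2}$)
$G = \frac{16197}{2}$ ($G = - \frac{3}{2} + 90^{2} = - \frac{3}{2} + 8100 = \frac{16197}{2} \approx 8098.5$)
$E = -9$ ($E = -8 + \frac{-3 - 0}{3} = -8 + \frac{-3 + 0}{3} = -8 + \frac{1}{3} \left(-3\right) = -8 - 1 = -9$)
$M = 16$ ($M = -9 + 25 = 16$)
$M G = 16 \cdot \frac{16197}{2} = 129576$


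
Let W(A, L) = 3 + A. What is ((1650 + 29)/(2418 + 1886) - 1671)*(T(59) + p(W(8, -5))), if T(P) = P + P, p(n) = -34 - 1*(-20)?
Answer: -93473965/538 ≈ -1.7374e+5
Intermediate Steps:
p(n) = -14 (p(n) = -34 + 20 = -14)
T(P) = 2*P
((1650 + 29)/(2418 + 1886) - 1671)*(T(59) + p(W(8, -5))) = ((1650 + 29)/(2418 + 1886) - 1671)*(2*59 - 14) = (1679/4304 - 1671)*(118 - 14) = (1679*(1/4304) - 1671)*104 = (1679/4304 - 1671)*104 = -7190305/4304*104 = -93473965/538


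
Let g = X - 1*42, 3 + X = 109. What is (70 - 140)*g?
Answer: -4480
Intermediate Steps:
X = 106 (X = -3 + 109 = 106)
g = 64 (g = 106 - 1*42 = 106 - 42 = 64)
(70 - 140)*g = (70 - 140)*64 = -70*64 = -4480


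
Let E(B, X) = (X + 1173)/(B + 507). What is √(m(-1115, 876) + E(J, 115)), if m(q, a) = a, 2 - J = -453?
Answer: 20*√507455/481 ≈ 29.620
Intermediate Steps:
J = 455 (J = 2 - 1*(-453) = 2 + 453 = 455)
E(B, X) = (1173 + X)/(507 + B)
√(m(-1115, 876) + E(J, 115)) = √(876 + (1173 + 115)/(507 + 455)) = √(876 + 1288/962) = √(876 + (1/962)*1288) = √(876 + 644/481) = √(422000/481) = 20*√507455/481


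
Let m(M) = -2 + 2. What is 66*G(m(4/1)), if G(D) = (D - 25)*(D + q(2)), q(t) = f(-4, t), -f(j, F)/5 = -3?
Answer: -24750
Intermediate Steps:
f(j, F) = 15 (f(j, F) = -5*(-3) = 15)
q(t) = 15
m(M) = 0
G(D) = (-25 + D)*(15 + D) (G(D) = (D - 25)*(D + 15) = (-25 + D)*(15 + D))
66*G(m(4/1)) = 66*(-375 + 0**2 - 10*0) = 66*(-375 + 0 + 0) = 66*(-375) = -24750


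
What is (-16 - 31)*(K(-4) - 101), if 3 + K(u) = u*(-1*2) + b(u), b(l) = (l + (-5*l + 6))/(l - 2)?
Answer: 14053/3 ≈ 4684.3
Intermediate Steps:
b(l) = (6 - 4*l)/(-2 + l) (b(l) = (l + (6 - 5*l))/(-2 + l) = (6 - 4*l)/(-2 + l))
K(u) = -3 - 2*u + 2*(3 - 2*u)/(-2 + u) (K(u) = -3 + (u*(-1*2) + 2*(3 - 2*u)/(-2 + u)) = -3 + (u*(-2) + 2*(3 - 2*u)/(-2 + u)) = -3 + (-2*u + 2*(3 - 2*u)/(-2 + u)) = -3 - 2*u + 2*(3 - 2*u)/(-2 + u))
(-16 - 31)*(K(-4) - 101) = (-16 - 31)*((12 - 3*(-4) - 2*(-4)**2)/(-2 - 4) - 101) = -47*((12 + 12 - 2*16)/(-6) - 101) = -47*(-(12 + 12 - 32)/6 - 101) = -47*(-1/6*(-8) - 101) = -47*(4/3 - 101) = -47*(-299/3) = 14053/3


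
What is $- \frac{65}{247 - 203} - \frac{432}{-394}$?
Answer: $- \frac{3301}{8668} \approx -0.38083$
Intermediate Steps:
$- \frac{65}{247 - 203} - \frac{432}{-394} = - \frac{65}{247 - 203} - - \frac{216}{197} = - \frac{65}{44} + \frac{216}{197} = - \frac{3301}{8668}$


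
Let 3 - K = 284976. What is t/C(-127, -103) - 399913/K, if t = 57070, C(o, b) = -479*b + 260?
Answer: 36097894171/14133805881 ≈ 2.5540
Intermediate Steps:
K = -284973 (K = 3 - 1*284976 = 3 - 284976 = -284973)
C(o, b) = 260 - 479*b
t/C(-127, -103) - 399913/K = 57070/(260 - 479*(-103)) - 399913/(-284973) = 57070/(260 + 49337) - 399913*(-1/284973) = 57070/49597 + 399913/284973 = 36097894171/14133805881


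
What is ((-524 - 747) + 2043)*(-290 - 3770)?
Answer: -3134320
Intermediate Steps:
((-524 - 747) + 2043)*(-290 - 3770) = (-1271 + 2043)*(-4060) = 772*(-4060) = -3134320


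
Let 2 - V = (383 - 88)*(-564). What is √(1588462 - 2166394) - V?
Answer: -166382 + 2*I*√144483 ≈ -1.6638e+5 + 760.22*I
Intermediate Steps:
V = 166382 (V = 2 - (383 - 88)*(-564) = 2 - 295*(-564) = 2 - 1*(-166380) = 2 + 166380 = 166382)
√(1588462 - 2166394) - V = √(1588462 - 2166394) - 1*166382 = √(-577932) - 166382 = 2*I*√144483 - 166382 = -166382 + 2*I*√144483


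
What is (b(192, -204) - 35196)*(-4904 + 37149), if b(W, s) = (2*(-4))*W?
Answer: -1184423340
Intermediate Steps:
b(W, s) = -8*W
(b(192, -204) - 35196)*(-4904 + 37149) = (-8*192 - 35196)*(-4904 + 37149) = (-1536 - 35196)*32245 = -36732*32245 = -1184423340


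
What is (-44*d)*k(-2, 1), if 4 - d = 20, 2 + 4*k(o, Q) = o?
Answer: -704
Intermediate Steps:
k(o, Q) = -½ + o/4
d = -16 (d = 4 - 1*20 = 4 - 20 = -16)
(-44*d)*k(-2, 1) = (-44*(-16))*(-½ + (¼)*(-2)) = 704*(-½ - ½) = 704*(-1) = -704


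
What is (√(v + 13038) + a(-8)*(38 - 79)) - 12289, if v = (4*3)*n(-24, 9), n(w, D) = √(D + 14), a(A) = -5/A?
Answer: -98517/8 + √(13038 + 12*√23) ≈ -12200.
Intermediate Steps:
n(w, D) = √(14 + D)
v = 12*√23 (v = (4*3)*√(14 + 9) = 12*√23 ≈ 57.550)
(√(v + 13038) + a(-8)*(38 - 79)) - 12289 = (√(12*√23 + 13038) + (-5/(-8))*(38 - 79)) - 12289 = (√(13038 + 12*√23) - 5*(-⅛)*(-41)) - 12289 = (√(13038 + 12*√23) + (5/8)*(-41)) - 12289 = (√(13038 + 12*√23) - 205/8) - 12289 = (-205/8 + √(13038 + 12*√23)) - 12289 = -98517/8 + √(13038 + 12*√23)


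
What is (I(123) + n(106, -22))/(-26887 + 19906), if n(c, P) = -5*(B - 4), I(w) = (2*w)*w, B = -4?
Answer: -30298/6981 ≈ -4.3401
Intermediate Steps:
I(w) = 2*w²
n(c, P) = 40 (n(c, P) = -5*(-4 - 4) = -5*(-8) = 40)
(I(123) + n(106, -22))/(-26887 + 19906) = (2*123² + 40)/(-26887 + 19906) = (2*15129 + 40)/(-6981) = (30258 + 40)*(-1/6981) = 30298*(-1/6981) = -30298/6981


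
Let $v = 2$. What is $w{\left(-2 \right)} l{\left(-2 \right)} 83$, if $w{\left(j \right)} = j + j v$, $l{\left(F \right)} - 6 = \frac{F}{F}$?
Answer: $-3486$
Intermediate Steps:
$l{\left(F \right)} = 7$ ($l{\left(F \right)} = 6 + \frac{F}{F} = 6 + 1 = 7$)
$w{\left(j \right)} = 3 j$ ($w{\left(j \right)} = j + j 2 = j + 2 j = 3 j$)
$w{\left(-2 \right)} l{\left(-2 \right)} 83 = 3 \left(-2\right) 7 \cdot 83 = \left(-6\right) 7 \cdot 83 = \left(-42\right) 83 = -3486$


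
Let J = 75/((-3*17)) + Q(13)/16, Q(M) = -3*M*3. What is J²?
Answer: 5707321/73984 ≈ 77.143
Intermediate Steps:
Q(M) = -9*M
J = -2389/272 (J = 75/((-3*17)) - 9*13/16 = 75/(-51) - 117*1/16 = 75*(-1/51) - 117/16 = -25/17 - 117/16 = -2389/272 ≈ -8.7831)
J² = (-2389/272)² = 5707321/73984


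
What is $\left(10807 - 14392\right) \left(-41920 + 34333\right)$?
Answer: $27199395$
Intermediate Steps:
$\left(10807 - 14392\right) \left(-41920 + 34333\right) = \left(-3585\right) \left(-7587\right) = 27199395$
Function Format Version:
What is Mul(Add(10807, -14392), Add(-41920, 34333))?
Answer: 27199395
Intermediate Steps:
Mul(Add(10807, -14392), Add(-41920, 34333)) = Mul(-3585, -7587) = 27199395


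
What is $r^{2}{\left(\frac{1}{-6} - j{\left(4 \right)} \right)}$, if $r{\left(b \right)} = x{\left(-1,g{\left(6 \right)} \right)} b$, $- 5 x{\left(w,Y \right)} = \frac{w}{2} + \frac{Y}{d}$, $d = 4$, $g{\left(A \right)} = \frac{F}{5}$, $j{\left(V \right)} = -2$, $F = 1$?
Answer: $\frac{1089}{40000} \approx 0.027225$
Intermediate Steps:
$g{\left(A \right)} = \frac{1}{5}$ ($g{\left(A \right)} = 1 \cdot \frac{1}{5} = \frac{1}{5}$)
$x{\left(w,Y \right)} = - \frac{w}{10} - \frac{Y}{20}$ ($x{\left(w,Y \right)} = - \frac{\frac{w}{2} + \frac{Y}{4}}{5} = - \frac{w}{10} - \frac{Y}{20}$)
$r{\left(b \right)} = \frac{9 b}{100}$ ($r{\left(b \right)} = \left(\left(- \frac{1}{10}\right) \left(-1\right) - \frac{1}{100}\right) b = \left(\frac{1}{10} - \frac{1}{100}\right) b = \frac{9 b}{100}$)
$r^{2}{\left(\frac{1}{-6} - j{\left(4 \right)} \right)} = \left(\frac{9 \left(\frac{1}{-6} - -2\right)}{100}\right)^{2} = \left(\frac{9 \left(- \frac{1}{6} + 2\right)}{100}\right)^{2} = \left(\frac{9}{100} \cdot \frac{11}{6}\right)^{2} = \left(\frac{33}{200}\right)^{2} = \frac{1089}{40000}$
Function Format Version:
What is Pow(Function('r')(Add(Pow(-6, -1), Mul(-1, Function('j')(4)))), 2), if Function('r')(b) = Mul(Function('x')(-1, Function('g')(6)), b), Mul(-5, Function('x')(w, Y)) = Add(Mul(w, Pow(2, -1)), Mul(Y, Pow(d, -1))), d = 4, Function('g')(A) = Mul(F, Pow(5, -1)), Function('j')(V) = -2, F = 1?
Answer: Rational(1089, 40000) ≈ 0.027225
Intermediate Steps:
Function('g')(A) = Rational(1, 5) (Function('g')(A) = Mul(1, Pow(5, -1)) = Mul(1, Rational(1, 5)) = Rational(1, 5))
Function('x')(w, Y) = Add(Mul(Rational(-1, 10), w), Mul(Rational(-1, 20), Y)) (Function('x')(w, Y) = Mul(Rational(-1, 5), Add(Mul(w, Pow(2, -1)), Mul(Y, Pow(4, -1)))) = Mul(Rational(-1, 5), Add(Mul(w, Rational(1, 2)), Mul(Y, Rational(1, 4)))) = Mul(Rational(-1, 5), Add(Mul(Rational(1, 2), w), Mul(Rational(1, 4), Y))) = Add(Mul(Rational(-1, 10), w), Mul(Rational(-1, 20), Y)))
Function('r')(b) = Mul(Rational(9, 100), b) (Function('r')(b) = Mul(Add(Mul(Rational(-1, 10), -1), Mul(Rational(-1, 20), Rational(1, 5))), b) = Mul(Add(Rational(1, 10), Rational(-1, 100)), b) = Mul(Rational(9, 100), b))
Pow(Function('r')(Add(Pow(-6, -1), Mul(-1, Function('j')(4)))), 2) = Pow(Mul(Rational(9, 100), Add(Pow(-6, -1), Mul(-1, -2))), 2) = Pow(Mul(Rational(9, 100), Add(Rational(-1, 6), 2)), 2) = Pow(Mul(Rational(9, 100), Rational(11, 6)), 2) = Pow(Rational(33, 200), 2) = Rational(1089, 40000)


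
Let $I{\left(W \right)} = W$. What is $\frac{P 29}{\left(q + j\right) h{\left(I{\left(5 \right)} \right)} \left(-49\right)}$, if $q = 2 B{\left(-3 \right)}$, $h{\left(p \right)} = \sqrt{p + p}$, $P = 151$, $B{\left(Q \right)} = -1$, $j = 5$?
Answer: $- \frac{4379 \sqrt{10}}{1470} \approx -9.4202$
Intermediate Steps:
$h{\left(p \right)} = \sqrt{2} \sqrt{p}$ ($h{\left(p \right)} = \sqrt{2 p} = \sqrt{2} \sqrt{p}$)
$q = -2$ ($q = 2 \left(-1\right) = -2$)
$\frac{P 29}{\left(q + j\right) h{\left(I{\left(5 \right)} \right)} \left(-49\right)} = \frac{151 \cdot 29}{\left(-2 + 5\right) \sqrt{2} \sqrt{5} \left(-49\right)} = \frac{4379}{3 \sqrt{10} \left(-49\right)} = \frac{4379}{\left(-147\right) \sqrt{10}} = 4379 \left(- \frac{\sqrt{10}}{1470}\right) = - \frac{4379 \sqrt{10}}{1470}$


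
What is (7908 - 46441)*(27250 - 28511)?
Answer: 48590113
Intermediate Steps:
(7908 - 46441)*(27250 - 28511) = -38533*(-1261) = 48590113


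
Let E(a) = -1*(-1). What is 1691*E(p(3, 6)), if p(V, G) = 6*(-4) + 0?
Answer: 1691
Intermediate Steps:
p(V, G) = -24 (p(V, G) = -24 + 0 = -24)
E(a) = 1
1691*E(p(3, 6)) = 1691*1 = 1691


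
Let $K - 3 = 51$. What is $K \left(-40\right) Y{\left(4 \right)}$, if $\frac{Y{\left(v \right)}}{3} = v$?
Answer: $-25920$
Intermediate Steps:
$K = 54$ ($K = 3 + 51 = 54$)
$Y{\left(v \right)} = 3 v$
$K \left(-40\right) Y{\left(4 \right)} = 54 \left(-40\right) 3 \cdot 4 = \left(-2160\right) 12 = -25920$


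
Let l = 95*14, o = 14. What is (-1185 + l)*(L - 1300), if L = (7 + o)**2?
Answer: -124555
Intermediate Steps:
l = 1330
L = 441 (L = (7 + 14)**2 = 21**2 = 441)
(-1185 + l)*(L - 1300) = (-1185 + 1330)*(441 - 1300) = 145*(-859) = -124555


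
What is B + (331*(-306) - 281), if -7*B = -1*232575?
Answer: -68342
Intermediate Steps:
B = 33225 (B = -(-1)*232575/7 = -⅐*(-232575) = 33225)
B + (331*(-306) - 281) = 33225 + (331*(-306) - 281) = 33225 + (-101286 - 281) = 33225 - 101567 = -68342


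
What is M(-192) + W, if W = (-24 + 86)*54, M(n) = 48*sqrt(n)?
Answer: 3348 + 384*I*sqrt(3) ≈ 3348.0 + 665.11*I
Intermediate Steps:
W = 3348 (W = 62*54 = 3348)
M(-192) + W = 48*sqrt(-192) + 3348 = 48*(8*I*sqrt(3)) + 3348 = 384*I*sqrt(3) + 3348 = 3348 + 384*I*sqrt(3)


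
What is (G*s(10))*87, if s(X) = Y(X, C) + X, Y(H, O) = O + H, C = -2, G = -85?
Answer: -133110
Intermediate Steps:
Y(H, O) = H + O
s(X) = -2 + 2*X (s(X) = (X - 2) + X = (-2 + X) + X = -2 + 2*X)
(G*s(10))*87 = -85*(-2 + 2*10)*87 = -85*(-2 + 20)*87 = -85*18*87 = -1530*87 = -133110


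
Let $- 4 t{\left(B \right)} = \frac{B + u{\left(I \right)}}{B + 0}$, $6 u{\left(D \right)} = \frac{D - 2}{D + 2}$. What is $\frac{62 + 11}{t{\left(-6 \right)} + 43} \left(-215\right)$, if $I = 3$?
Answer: $- \frac{11300400}{30781} \approx -367.12$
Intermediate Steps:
$u{\left(D \right)} = \frac{-2 + D}{6 \left(2 + D\right)}$ ($u{\left(D \right)} = \frac{\left(D - 2\right) \frac{1}{D + 2}}{6} = \frac{\left(-2 + D\right) \frac{1}{2 + D}}{6} = \frac{\frac{1}{2 + D} \left(-2 + D\right)}{6} = \frac{-2 + D}{6 \left(2 + D\right)}$)
$t{\left(B \right)} = - \frac{\frac{1}{30} + B}{4 B}$ ($t{\left(B \right)} = - \frac{\left(B + \frac{-2 + 3}{6 \left(2 + 3\right)}\right) \frac{1}{B + 0}}{4} = - \frac{\left(B + \frac{1}{6} \cdot \frac{1}{5} \cdot 1\right) \frac{1}{B}}{4} = - \frac{\left(B + \frac{1}{30}\right) \frac{1}{B}}{4} = - \frac{\left(\frac{1}{30} + B\right) \frac{1}{B}}{4} = - \frac{\frac{1}{B} \left(\frac{1}{30} + B\right)}{4} = - \frac{\frac{1}{30} + B}{4 B}$)
$\frac{62 + 11}{t{\left(-6 \right)} + 43} \left(-215\right) = \frac{62 + 11}{\frac{-1 - -180}{120 \left(-6\right)} + 43} \left(-215\right) = \frac{73}{\frac{1}{120} \left(- \frac{1}{6}\right) \left(-1 + 180\right) + 43} \left(-215\right) = \frac{73}{\frac{1}{120} \left(- \frac{1}{6}\right) 179 + 43} \left(-215\right) = \frac{73}{- \frac{179}{720} + 43} \left(-215\right) = \frac{73}{\frac{30781}{720}} \left(-215\right) = 73 \cdot \frac{720}{30781} \left(-215\right) = \frac{52560}{30781} \left(-215\right) = - \frac{11300400}{30781}$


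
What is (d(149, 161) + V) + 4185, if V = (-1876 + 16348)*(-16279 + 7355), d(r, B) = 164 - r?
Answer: -129143928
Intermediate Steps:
V = -129148128 (V = 14472*(-8924) = -129148128)
(d(149, 161) + V) + 4185 = ((164 - 1*149) - 129148128) + 4185 = ((164 - 149) - 129148128) + 4185 = (15 - 129148128) + 4185 = -129148113 + 4185 = -129143928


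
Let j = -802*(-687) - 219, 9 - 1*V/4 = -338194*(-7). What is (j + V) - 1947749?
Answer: -10866390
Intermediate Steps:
V = -9469396 (V = 36 - (-1352776)*(-7) = 36 - 4*2367358 = 36 - 9469432 = -9469396)
j = 550755 (j = 550974 - 219 = 550755)
(j + V) - 1947749 = (550755 - 9469396) - 1947749 = -8918641 - 1947749 = -10866390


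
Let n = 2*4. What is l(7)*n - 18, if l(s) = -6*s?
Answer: -354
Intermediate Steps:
n = 8
l(7)*n - 18 = -6*7*8 - 18 = -42*8 - 18 = -336 - 18 = -354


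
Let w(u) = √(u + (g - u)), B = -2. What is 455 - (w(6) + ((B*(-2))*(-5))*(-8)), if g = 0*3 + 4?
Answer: 293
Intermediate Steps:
g = 4 (g = 0 + 4 = 4)
w(u) = 2 (w(u) = √(u + (4 - u)) = √4 = 2)
455 - (w(6) + ((B*(-2))*(-5))*(-8)) = 455 - (2 + (-2*(-2)*(-5))*(-8)) = 455 - (2 + (4*(-5))*(-8)) = 455 - (2 - 20*(-8)) = 455 - (2 + 160) = 455 - 1*162 = 455 - 162 = 293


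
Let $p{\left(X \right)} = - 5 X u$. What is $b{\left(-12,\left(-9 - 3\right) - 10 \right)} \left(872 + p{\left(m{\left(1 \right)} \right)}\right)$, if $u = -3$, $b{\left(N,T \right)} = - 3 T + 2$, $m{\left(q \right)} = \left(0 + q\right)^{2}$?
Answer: $60316$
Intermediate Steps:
$m{\left(q \right)} = q^{2}$
$b{\left(N,T \right)} = 2 - 3 T$
$p{\left(X \right)} = 15 X$ ($p{\left(X \right)} = - 5 X \left(-3\right) = 15 X$)
$b{\left(-12,\left(-9 - 3\right) - 10 \right)} \left(872 + p{\left(m{\left(1 \right)} \right)}\right) = \left(2 - 3 \left(\left(-9 - 3\right) - 10\right)\right) \left(872 + 15 \cdot 1^{2}\right) = \left(2 - 3 \left(-12 - 10\right)\right) \left(872 + 15 \cdot 1\right) = \left(2 - -66\right) \left(872 + 15\right) = \left(2 + 66\right) 887 = 68 \cdot 887 = 60316$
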